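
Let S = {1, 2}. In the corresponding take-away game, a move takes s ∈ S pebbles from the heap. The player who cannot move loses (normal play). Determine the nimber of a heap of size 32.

2

G(0) = 0
G(1) = mex{0} = 1
G(2) = mex{1,0} = 2
G(3) = mex{2,1} = 0
G(4) = mex{0,2} = 1
G(5) = mex{1,0} = 2
G(6) = mex{2,1} = 0
G(7) = mex{0,2} = 1
G(8) = mex{1,0} = 2
G(9) = mex{2,1} = 0
G(10) = mex{0,2} = 1
G(11) = mex{1,0} = 2
G(12) = mex{2,1} = 0
G(13) = mex{0,2} = 1
G(14) = mex{1,0} = 2
G(15) = mex{2,1} = 0
G(16) = mex{0,2} = 1
G(17) = mex{1,0} = 2
G(18) = mex{2,1} = 0
G(19) = mex{0,2} = 1
G(20) = mex{1,0} = 2
G(21) = mex{2,1} = 0
G(22) = mex{0,2} = 1
G(23) = mex{1,0} = 2
G(24) = mex{2,1} = 0
G(25) = mex{0,2} = 1
G(26) = mex{1,0} = 2
G(27) = mex{2,1} = 0
G(28) = mex{0,2} = 1
G(29) = mex{1,0} = 2
G(30) = mex{2,1} = 0
G(31) = mex{0,2} = 1
G(32) = mex{1,0} = 2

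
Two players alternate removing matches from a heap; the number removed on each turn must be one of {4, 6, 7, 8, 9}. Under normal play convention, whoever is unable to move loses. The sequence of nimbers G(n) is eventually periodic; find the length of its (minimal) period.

n :  0  1  2  3  4  5  6  7  8  9 10 11 12 13 14 15 16 17 18 19 20 21 22 23 24 25 26 27
G :  0  0  0  0  1  1  1  1  2  2  2  2  3  0  0  0  0  1  1  1  1  2  2  2  2  3  0  0
G(n+13) = G(n) holds for n = 0,…,8 (a full window of length max(S) = 9), so the sequence is purely periodic with period 13.

13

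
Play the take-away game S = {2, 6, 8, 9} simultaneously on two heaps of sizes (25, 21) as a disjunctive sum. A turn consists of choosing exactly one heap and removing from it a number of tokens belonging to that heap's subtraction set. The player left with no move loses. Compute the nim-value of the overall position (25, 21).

All heaps use S = {2, 6, 8, 9}:
G(0) = 0
G(1) = mex{} = 0
G(2) = mex{0} = 1
G(3) = mex{0} = 1
G(4) = mex{1} = 0
G(5) = mex{1} = 0
G(6) = mex{0,0} = 1
G(7) = mex{0,0} = 1
G(8) = mex{1,1,0} = 2
G(9) = mex{1,1,0,0} = 2
G(10) = mex{2,0,1,0} = 3
G(11) = mex{2,0,1,1} = 3
G(12) = mex{3,1,0,1} = 2
G(13) = mex{3,1,0,0} = 2
G(14) = mex{2,2,1,0} = 3
G(15) = mex{2,2,1,1} = 0
G(16) = mex{3,3,2,1} = 0
G(17) = mex{0,3,2,2} = 1
G(18) = mex{0,2,3,2} = 1
G(19) = mex{1,2,3,3} = 0
G(20) = mex{1,3,2,3} = 0
G(21) = mex{0,0,2,2} = 1
G(22) = mex{0,0,3,2} = 1
G(23) = mex{1,1,0,3} = 2
G(24) = mex{1,1,0,0} = 2
G(25) = mex{2,0,1,0} = 3
Heap A: G(25) = 3.
Heap B: G(21) = 1.
Combined Grundy value = 3 ⊕ 1 = 2.

2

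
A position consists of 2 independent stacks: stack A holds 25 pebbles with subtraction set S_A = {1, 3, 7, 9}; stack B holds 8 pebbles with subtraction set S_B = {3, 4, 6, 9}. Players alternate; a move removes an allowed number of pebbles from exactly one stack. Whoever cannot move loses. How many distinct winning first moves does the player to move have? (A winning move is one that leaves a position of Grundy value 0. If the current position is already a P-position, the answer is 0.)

Stack A, S = {1, 3, 7, 9}:
G(0) = 0
G(1) = mex{0} = 1
G(2) = mex{1} = 0
G(3) = mex{0,0} = 1
G(4) = mex{1,1} = 0
G(5) = mex{0,0} = 1
G(6) = mex{1,1} = 0
G(7) = mex{0,0,0} = 1
G(8) = mex{1,1,1} = 0
G(9) = mex{0,0,0,0} = 1
G(10) = mex{1,1,1,1} = 0
G(11) = mex{0,0,0,0} = 1
G(12) = mex{1,1,1,1} = 0
G(13) = mex{0,0,0,0} = 1
G(14) = mex{1,1,1,1} = 0
G(15) = mex{0,0,0,0} = 1
G(16) = mex{1,1,1,1} = 0
G(17) = mex{0,0,0,0} = 1
G(18) = mex{1,1,1,1} = 0
G(19) = mex{0,0,0,0} = 1
G(20) = mex{1,1,1,1} = 0
G(21) = mex{0,0,0,0} = 1
G(22) = mex{1,1,1,1} = 0
G(23) = mex{0,0,0,0} = 1
G(24) = mex{1,1,1,1} = 0
G(25) = mex{0,0,0,0} = 1
G_A(25) = 1.
Stack B, S = {3, 4, 6, 9}:
n : 0 1 2 3 4 5 6 7 8
G : 0 0 0 1 1 1 2 2 2
G_B(8) = 2.
Combined Grundy value = 1 ⊕ 2 = 3.
A winning move leaves total XOR = 0, i.e. changes one component's Grundy value g to g ⊕ X where X is the current total.
Stack A: need g' = 1⊕3 = 2. Options: 25−1→G=0, 25−3→G=0, 25−7→G=0, 25−9→G=0. Hits: 0.
Stack B: need g' = 2⊕3 = 1. Options: 8−3→G=1, 8−4→G=1, 8−6→G=0. Hits: 2.

2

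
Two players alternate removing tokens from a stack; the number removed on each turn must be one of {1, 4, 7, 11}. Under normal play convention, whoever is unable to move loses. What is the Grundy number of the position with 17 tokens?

2

G(0) = 0
G(1) = mex{0} = 1
G(2) = mex{1} = 0
G(3) = mex{0} = 1
G(4) = mex{1,0} = 2
G(5) = mex{2,1} = 0
G(6) = mex{0,0} = 1
G(7) = mex{1,1,0} = 2
G(8) = mex{2,2,1} = 0
G(9) = mex{0,0,0} = 1
G(10) = mex{1,1,1} = 0
G(11) = mex{0,2,2,0} = 1
G(12) = mex{1,0,0,1} = 2
G(13) = mex{2,1,1,0} = 3
G(14) = mex{3,0,2,1} = 4
G(15) = mex{4,1,0,2} = 3
G(16) = mex{3,2,1,0} = 4
G(17) = mex{4,3,0,1} = 2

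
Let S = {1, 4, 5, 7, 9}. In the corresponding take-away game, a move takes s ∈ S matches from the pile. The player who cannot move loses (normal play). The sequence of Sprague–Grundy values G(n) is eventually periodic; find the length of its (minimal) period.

8

n :  0  1  2  3  4  5  6  7  8  9 10 11 12 13 14 15 16 17 18
G :  0  1  0  1  2  3  2  3  0  1  0  1  2  3  2  3  0  1  0
G(n+8) = G(n) holds for n = 0,…,8 (a full window of length max(S) = 9), so the sequence is purely periodic with period 8.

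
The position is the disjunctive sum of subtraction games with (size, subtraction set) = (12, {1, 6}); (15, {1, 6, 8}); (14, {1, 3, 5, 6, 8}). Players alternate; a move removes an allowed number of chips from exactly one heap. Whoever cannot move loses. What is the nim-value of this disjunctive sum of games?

Heap A, S = {1, 6}:
n :  0  1  2  3  4  5  6  7  8  9 10 11 12
G :  0  1  0  1  0  1  2  0  1  0  1  0  1
G_A(12) = 1.
Heap B, S = {1, 6, 8}:
G(0) = 0
G(1) = mex{0} = 1
G(2) = mex{1} = 0
G(3) = mex{0} = 1
G(4) = mex{1} = 0
G(5) = mex{0} = 1
G(6) = mex{1,0} = 2
G(7) = mex{2,1} = 0
G(8) = mex{0,0,0} = 1
G(9) = mex{1,1,1} = 0
G(10) = mex{0,0,0} = 1
G(11) = mex{1,1,1} = 0
G(12) = mex{0,2,0} = 1
G(13) = mex{1,0,1} = 2
G(14) = mex{2,1,2} = 0
G(15) = mex{0,0,0} = 1
G_B(15) = 1.
Heap C, S = {1, 3, 5, 6, 8}:
n :  0  1  2  3  4  5  6  7  8  9 10 11 12 13 14
G :  0  1  0  1  0  1  2  3  2  3  2  0  1  0  1
G_C(14) = 1.
Combined Grundy value = 1 ⊕ 1 ⊕ 1 = 1.

1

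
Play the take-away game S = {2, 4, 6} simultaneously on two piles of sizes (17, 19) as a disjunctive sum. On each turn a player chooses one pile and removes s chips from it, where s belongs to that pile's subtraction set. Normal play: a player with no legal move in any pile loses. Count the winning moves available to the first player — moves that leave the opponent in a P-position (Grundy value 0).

2

All piles use S = {2, 4, 6}:
G(0) = 0
G(1) = mex{} = 0
G(2) = mex{0} = 1
G(3) = mex{0} = 1
G(4) = mex{1,0} = 2
G(5) = mex{1,0} = 2
G(6) = mex{2,1,0} = 3
G(7) = mex{2,1,0} = 3
G(8) = mex{3,2,1} = 0
G(9) = mex{3,2,1} = 0
G(10) = mex{0,3,2} = 1
G(11) = mex{0,3,2} = 1
G(12) = mex{1,0,3} = 2
G(13) = mex{1,0,3} = 2
G(14) = mex{2,1,0} = 3
G(15) = mex{2,1,0} = 3
G(16) = mex{3,2,1} = 0
G(17) = mex{3,2,1} = 0
G(18) = mex{0,3,2} = 1
G(19) = mex{0,3,2} = 1
Pile A: G(17) = 0.
Pile B: G(19) = 1.
Combined Grundy value = 0 ⊕ 1 = 1.
A winning move leaves total XOR = 0, i.e. changes one component's Grundy value g to g ⊕ X where X is the current total.
Pile A: need g' = 0⊕1 = 1. Options: 17−2→G=3, 17−4→G=2, 17−6→G=1. Hits: 1.
Pile B: need g' = 1⊕1 = 0. Options: 19−2→G=0, 19−4→G=3, 19−6→G=2. Hits: 1.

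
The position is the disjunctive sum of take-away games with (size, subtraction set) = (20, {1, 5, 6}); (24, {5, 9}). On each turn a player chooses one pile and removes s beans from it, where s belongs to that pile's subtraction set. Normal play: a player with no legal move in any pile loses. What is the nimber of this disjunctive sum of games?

Pile A, S = {1, 5, 6}:
n :  0  1  2  3  4  5  6  7  8  9 10 11 12 13 14 15 16 17 18 19 20
G :  0  1  0  1  0  1  2  3  2  3  2  0  1  0  1  0  1  2  3  2  3
G_A(20) = 3.
Pile B, S = {5, 9}:
G(0) = 0
G(1) = mex{} = 0
G(2) = mex{} = 0
G(3) = mex{} = 0
G(4) = mex{} = 0
G(5) = mex{0} = 1
G(6) = mex{0} = 1
G(7) = mex{0} = 1
G(8) = mex{0} = 1
G(9) = mex{0,0} = 1
G(10) = mex{1,0} = 2
G(11) = mex{1,0} = 2
G(12) = mex{1,0} = 2
G(13) = mex{1,0} = 2
G(14) = mex{1,1} = 0
G(15) = mex{2,1} = 0
G(16) = mex{2,1} = 0
G(17) = mex{2,1} = 0
G(18) = mex{2,1} = 0
G(19) = mex{0,2} = 1
G(20) = mex{0,2} = 1
G(21) = mex{0,2} = 1
G(22) = mex{0,2} = 1
G(23) = mex{0,0} = 1
G(24) = mex{1,0} = 2
G_B(24) = 2.
Combined Grundy value = 3 ⊕ 2 = 1.

1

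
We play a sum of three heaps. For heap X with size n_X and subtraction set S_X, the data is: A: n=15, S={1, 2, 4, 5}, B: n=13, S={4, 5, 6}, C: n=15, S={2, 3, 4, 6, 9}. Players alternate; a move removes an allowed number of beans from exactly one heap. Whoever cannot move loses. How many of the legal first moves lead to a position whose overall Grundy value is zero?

4

Heap A, S = {1, 2, 4, 5}:
n :  0  1  2  3  4  5  6  7  8  9 10 11 12 13 14 15
G :  0  1  2  0  1  2  0  1  2  0  1  2  0  1  2  0
G_A(15) = 0.
Heap B, S = {4, 5, 6}:
n :  0  1  2  3  4  5  6  7  8  9 10 11 12 13
G :  0  0  0  0  1  1  1  1  2  2  0  0  0  0
G_B(13) = 0.
Heap C, S = {2, 3, 4, 6, 9}:
G(0) = 0
G(1) = mex{} = 0
G(2) = mex{0} = 1
G(3) = mex{0,0} = 1
G(4) = mex{1,0,0} = 2
G(5) = mex{1,1,0} = 2
G(6) = mex{2,1,1,0} = 3
G(7) = mex{2,2,1,0} = 3
G(8) = mex{3,2,2,1} = 0
G(9) = mex{3,3,2,1,0} = 4
G(10) = mex{0,3,3,2,0} = 1
G(11) = mex{4,0,3,2,1} = 5
G(12) = mex{1,4,0,3,1} = 2
G(13) = mex{5,1,4,3,2} = 0
G(14) = mex{2,5,1,0,2} = 3
G(15) = mex{0,2,5,4,3} = 1
G_C(15) = 1.
Combined Grundy value = 0 ⊕ 0 ⊕ 1 = 1.
A winning move leaves total XOR = 0, i.e. changes one component's Grundy value g to g ⊕ X where X is the current total.
Heap A: need g' = 0⊕1 = 1. Options: 15−1→G=2, 15−2→G=1, 15−4→G=2, 15−5→G=1. Hits: 2.
Heap B: need g' = 0⊕1 = 1. Options: 13−4→G=2, 13−5→G=2, 13−6→G=1. Hits: 1.
Heap C: need g' = 1⊕1 = 0. Options: 15−2→G=0, 15−3→G=2, 15−4→G=5, 15−6→G=4, 15−9→G=3. Hits: 1.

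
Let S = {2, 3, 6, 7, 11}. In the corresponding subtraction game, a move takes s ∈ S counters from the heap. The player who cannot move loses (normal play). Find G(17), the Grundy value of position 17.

n :  0  1  2  3  4  5  6  7  8  9 10 11 12 13 14 15 16 17
G :  0  0  1  1  2  0  3  1  2  0  0  1  1  2  0  3  1  2

2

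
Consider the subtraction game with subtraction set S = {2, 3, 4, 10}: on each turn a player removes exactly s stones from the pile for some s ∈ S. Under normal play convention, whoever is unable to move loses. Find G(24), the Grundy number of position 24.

G(0) = 0
G(1) = mex{} = 0
G(2) = mex{0} = 1
G(3) = mex{0,0} = 1
G(4) = mex{1,0,0} = 2
G(5) = mex{1,1,0} = 2
G(6) = mex{2,1,1} = 0
G(7) = mex{2,2,1} = 0
G(8) = mex{0,2,2} = 1
G(9) = mex{0,0,2} = 1
G(10) = mex{1,0,0,0} = 2
G(11) = mex{1,1,0,0} = 2
G(12) = mex{2,1,1,1} = 0
G(13) = mex{2,2,1,1} = 0
G(14) = mex{0,2,2,2} = 1
G(15) = mex{0,0,2,2} = 1
G(16) = mex{1,0,0,0} = 2
G(17) = mex{1,1,0,0} = 2
G(18) = mex{2,1,1,1} = 0
G(19) = mex{2,2,1,1} = 0
G(20) = mex{0,2,2,2} = 1
G(21) = mex{0,0,2,2} = 1
G(22) = mex{1,0,0,0} = 2
G(23) = mex{1,1,0,0} = 2
G(24) = mex{2,1,1,1} = 0

0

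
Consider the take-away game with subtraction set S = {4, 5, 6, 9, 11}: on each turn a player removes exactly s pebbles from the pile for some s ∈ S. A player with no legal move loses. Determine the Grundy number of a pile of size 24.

2

n :  0  1  2  3  4  5  6  7  8  9 10 11 12 13 14 15 16 17 18 19 20 21 22 23 24
G :  0  0  0  0  1  1  1  1  2  2  2  2  3  3  3  0  0  0  0  1  1  1  1  2  2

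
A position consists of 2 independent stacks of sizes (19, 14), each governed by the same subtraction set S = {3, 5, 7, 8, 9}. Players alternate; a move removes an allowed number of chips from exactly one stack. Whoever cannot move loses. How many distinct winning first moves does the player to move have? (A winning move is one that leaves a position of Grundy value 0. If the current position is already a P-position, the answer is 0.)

All stacks use S = {3, 5, 7, 8, 9}:
n :  0  1  2  3  4  5  6  7  8  9 10 11 12 13 14 15 16 17 18 19
G :  0  0  0  1  1  1  2  2  2  3  3  3  0  0  0  1  1  1  2  2
Stack A: G(19) = 2.
Stack B: G(14) = 0.
Combined Grundy value = 2 ⊕ 0 = 2.
A winning move leaves total XOR = 0, i.e. changes one component's Grundy value g to g ⊕ X where X is the current total.
Stack A: need g' = 2⊕2 = 0. Options: 19−3→G=1, 19−5→G=0, 19−7→G=0, 19−8→G=3, 19−9→G=3. Hits: 2.
Stack B: need g' = 0⊕2 = 2. Options: 14−3→G=3, 14−5→G=3, 14−7→G=2, 14−8→G=2, 14−9→G=1. Hits: 2.

4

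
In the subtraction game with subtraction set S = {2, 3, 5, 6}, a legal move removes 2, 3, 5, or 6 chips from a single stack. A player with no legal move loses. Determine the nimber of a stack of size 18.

1

n :  0  1  2  3  4  5  6  7  8  9 10 11 12 13 14 15 16 17 18
G :  0  0  1  1  2  2  3  3  0  0  1  1  2  2  3  3  0  0  1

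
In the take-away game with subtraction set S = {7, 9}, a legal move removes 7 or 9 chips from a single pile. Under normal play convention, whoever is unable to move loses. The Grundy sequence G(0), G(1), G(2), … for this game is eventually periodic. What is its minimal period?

n :  0  1  2  3  4  5  6  7  8  9 10 11 12 13 14 15 16 17 18 19 20 21 22 23 24 25 26 27 28 29 30 31 32 33
G :  0  0  0  0  0  0  0  1  1  1  1  1  1  1  2  2  0  0  0  0  0  0  0  1  1  1  1  1  1  1  2  2  0  0
G(n+16) = G(n) holds for n = 0,…,8 (a full window of length max(S) = 9), so the sequence is purely periodic with period 16.

16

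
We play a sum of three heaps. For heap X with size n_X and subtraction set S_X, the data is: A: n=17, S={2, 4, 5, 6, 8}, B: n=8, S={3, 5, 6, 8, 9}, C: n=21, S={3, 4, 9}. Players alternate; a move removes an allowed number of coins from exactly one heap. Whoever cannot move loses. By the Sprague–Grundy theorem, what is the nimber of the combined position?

Heap A, S = {2, 4, 5, 6, 8}:
G(0) = 0
G(1) = mex{} = 0
G(2) = mex{0} = 1
G(3) = mex{0} = 1
G(4) = mex{1,0} = 2
G(5) = mex{1,0,0} = 2
G(6) = mex{2,1,0,0} = 3
G(7) = mex{2,1,1,0} = 3
G(8) = mex{3,2,1,1,0} = 4
G(9) = mex{3,2,2,1,0} = 4
G(10) = mex{4,3,2,2,1} = 0
G(11) = mex{4,3,3,2,1} = 0
G(12) = mex{0,4,3,3,2} = 1
G(13) = mex{0,4,4,3,2} = 1
G(14) = mex{1,0,4,4,3} = 2
G(15) = mex{1,0,0,4,3} = 2
G(16) = mex{2,1,0,0,4} = 3
G(17) = mex{2,1,1,0,4} = 3
G_A(17) = 3.
Heap B, S = {3, 5, 6, 8, 9}:
n : 0 1 2 3 4 5 6 7 8
G : 0 0 0 1 1 1 2 2 2
G_B(8) = 2.
Heap C, S = {3, 4, 9}:
G(0) = 0
G(1) = mex{} = 0
G(2) = mex{} = 0
G(3) = mex{0} = 1
G(4) = mex{0,0} = 1
G(5) = mex{0,0} = 1
G(6) = mex{1,0} = 2
G(7) = mex{1,1} = 0
G(8) = mex{1,1} = 0
G(9) = mex{2,1,0} = 3
G(10) = mex{0,2,0} = 1
G(11) = mex{0,0,0} = 1
G(12) = mex{3,0,1} = 2
G(13) = mex{1,3,1} = 0
G(14) = mex{1,1,1} = 0
G(15) = mex{2,1,2} = 0
G(16) = mex{0,2,0} = 1
G(17) = mex{0,0,0} = 1
G(18) = mex{0,0,3} = 1
G(19) = mex{1,0,1} = 2
G(20) = mex{1,1,1} = 0
G(21) = mex{1,1,2} = 0
G_C(21) = 0.
Combined Grundy value = 3 ⊕ 2 ⊕ 0 = 1.

1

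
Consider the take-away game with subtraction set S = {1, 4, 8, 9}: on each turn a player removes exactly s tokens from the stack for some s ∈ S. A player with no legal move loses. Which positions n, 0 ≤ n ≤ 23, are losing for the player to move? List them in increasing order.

0, 2, 5, 7, 12, 17, 19, 22

n :  0  1  2  3  4  5  6  7  8  9 10 11 12 13 14 15 16 17 18 19 20 21 22 23
G :  0  1  0  1  2  0  1  0  1  2  3  2  0  1  2  3  2  0  1  0  1  2  0  1
P-positions are exactly the n with G(n) = 0.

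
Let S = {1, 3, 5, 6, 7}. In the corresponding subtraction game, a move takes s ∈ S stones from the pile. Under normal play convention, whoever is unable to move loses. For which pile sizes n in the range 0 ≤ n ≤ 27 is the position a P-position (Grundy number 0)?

0, 2, 4, 12, 14, 16, 24, 26

n :  0  1  2  3  4  5  6  7  8  9 10 11 12 13 14 15 16 17 18 19 20 21 22 23 24 25 26 27
G :  0  1  0  1  0  1  2  3  2  3  2  3  0  1  0  1  0  1  2  3  2  3  2  3  0  1  0  1
P-positions are exactly the n with G(n) = 0.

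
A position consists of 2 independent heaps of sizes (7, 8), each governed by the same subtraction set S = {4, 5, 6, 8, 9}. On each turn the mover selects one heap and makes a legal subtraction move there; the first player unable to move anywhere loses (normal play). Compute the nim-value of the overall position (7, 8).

3

All heaps use S = {4, 5, 6, 8, 9}:
G(0) = 0
G(1) = mex{} = 0
G(2) = mex{} = 0
G(3) = mex{} = 0
G(4) = mex{0} = 1
G(5) = mex{0,0} = 1
G(6) = mex{0,0,0} = 1
G(7) = mex{0,0,0} = 1
G(8) = mex{1,0,0,0} = 2
Heap A: G(7) = 1.
Heap B: G(8) = 2.
Combined Grundy value = 1 ⊕ 2 = 3.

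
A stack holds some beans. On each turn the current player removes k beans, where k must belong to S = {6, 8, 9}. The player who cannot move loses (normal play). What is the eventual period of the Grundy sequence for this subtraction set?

G(0) = 0
G(1) = mex{} = 0
G(2) = mex{} = 0
G(3) = mex{} = 0
G(4) = mex{} = 0
G(5) = mex{} = 0
G(6) = mex{0} = 1
G(7) = mex{0} = 1
G(8) = mex{0,0} = 1
G(9) = mex{0,0,0} = 1
G(10) = mex{0,0,0} = 1
G(11) = mex{0,0,0} = 1
G(12) = mex{1,0,0} = 2
G(13) = mex{1,0,0} = 2
G(14) = mex{1,1,0} = 2
G(15) = mex{1,1,1} = 0
G(16) = mex{1,1,1} = 0
G(17) = mex{1,1,1} = 0
G(18) = mex{2,1,1} = 0
G(19) = mex{2,1,1} = 0
G(20) = mex{2,2,1} = 0
G(21) = mex{0,2,2} = 1
G(22) = mex{0,2,2} = 1
G(23) = mex{0,0,2} = 1
G(24) = mex{0,0,0} = 1
G(25) = mex{0,0,0} = 1
G(26) = mex{0,0,0} = 1
G(27) = mex{1,0,0} = 2
G(28) = mex{1,0,0} = 2
G(29) = mex{1,1,0} = 2
G(30) = mex{1,1,1} = 0
G(31) = mex{1,1,1} = 0
G(n+15) = G(n) holds for n = 0,…,8 (a full window of length max(S) = 9), so the sequence is purely periodic with period 15.

15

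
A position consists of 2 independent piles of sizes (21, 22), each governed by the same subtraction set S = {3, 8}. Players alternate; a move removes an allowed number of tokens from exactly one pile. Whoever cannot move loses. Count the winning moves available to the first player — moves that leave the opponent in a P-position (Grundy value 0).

All piles use S = {3, 8}:
G(0) = 0
G(1) = mex{} = 0
G(2) = mex{} = 0
G(3) = mex{0} = 1
G(4) = mex{0} = 1
G(5) = mex{0} = 1
G(6) = mex{1} = 0
G(7) = mex{1} = 0
G(8) = mex{1,0} = 2
G(9) = mex{0,0} = 1
G(10) = mex{0,0} = 1
G(11) = mex{2,1} = 0
G(12) = mex{1,1} = 0
G(13) = mex{1,1} = 0
G(14) = mex{0,0} = 1
G(15) = mex{0,0} = 1
G(16) = mex{0,2} = 1
G(17) = mex{1,1} = 0
G(18) = mex{1,1} = 0
G(19) = mex{1,0} = 2
G(20) = mex{0,0} = 1
G(21) = mex{0,0} = 1
G(22) = mex{2,1} = 0
Pile A: G(21) = 1.
Pile B: G(22) = 0.
Combined Grundy value = 1 ⊕ 0 = 1.
A winning move leaves total XOR = 0, i.e. changes one component's Grundy value g to g ⊕ X where X is the current total.
Pile A: need g' = 1⊕1 = 0. Options: 21−3→G=0, 21−8→G=0. Hits: 2.
Pile B: need g' = 0⊕1 = 1. Options: 22−3→G=2, 22−8→G=1. Hits: 1.

3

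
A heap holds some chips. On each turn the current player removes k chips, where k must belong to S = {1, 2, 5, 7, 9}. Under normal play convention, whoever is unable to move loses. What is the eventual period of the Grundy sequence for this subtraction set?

14

G(0) = 0
G(1) = mex{0} = 1
G(2) = mex{1,0} = 2
G(3) = mex{2,1} = 0
G(4) = mex{0,2} = 1
G(5) = mex{1,0,0} = 2
G(6) = mex{2,1,1} = 0
G(7) = mex{0,2,2,0} = 1
G(8) = mex{1,0,0,1} = 2
G(9) = mex{2,1,1,2,0} = 3
G(10) = mex{3,2,2,0,1} = 4
G(11) = mex{4,3,0,1,2} = 5
G(12) = mex{5,4,1,2,0} = 3
G(13) = mex{3,5,2,0,1} = 4
G(14) = mex{4,3,3,1,2} = 0
G(15) = mex{0,4,4,2,0} = 1
G(16) = mex{1,0,5,3,1} = 2
G(17) = mex{2,1,3,4,2} = 0
G(18) = mex{0,2,4,5,3} = 1
G(19) = mex{1,0,0,3,4} = 2
G(20) = mex{2,1,1,4,5} = 0
G(21) = mex{0,2,2,0,3} = 1
G(22) = mex{1,0,0,1,4} = 2
G(23) = mex{2,1,1,2,0} = 3
G(24) = mex{3,2,2,0,1} = 4
G(25) = mex{4,3,0,1,2} = 5
G(26) = mex{5,4,1,2,0} = 3
G(27) = mex{3,5,2,0,1} = 4
G(28) = mex{4,3,3,1,2} = 0
G(29) = mex{0,4,4,2,0} = 1
G(n+14) = G(n) holds for n = 0,…,8 (a full window of length max(S) = 9), so the sequence is purely periodic with period 14.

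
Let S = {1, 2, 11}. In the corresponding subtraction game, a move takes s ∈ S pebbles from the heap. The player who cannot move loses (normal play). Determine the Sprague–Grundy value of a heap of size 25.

1

G(0) = 0
G(1) = mex{0} = 1
G(2) = mex{1,0} = 2
G(3) = mex{2,1} = 0
G(4) = mex{0,2} = 1
G(5) = mex{1,0} = 2
G(6) = mex{2,1} = 0
G(7) = mex{0,2} = 1
G(8) = mex{1,0} = 2
G(9) = mex{2,1} = 0
G(10) = mex{0,2} = 1
G(11) = mex{1,0,0} = 2
G(12) = mex{2,1,1} = 0
G(13) = mex{0,2,2} = 1
G(14) = mex{1,0,0} = 2
G(15) = mex{2,1,1} = 0
G(16) = mex{0,2,2} = 1
G(17) = mex{1,0,0} = 2
G(18) = mex{2,1,1} = 0
G(19) = mex{0,2,2} = 1
G(20) = mex{1,0,0} = 2
G(21) = mex{2,1,1} = 0
G(22) = mex{0,2,2} = 1
G(23) = mex{1,0,0} = 2
G(24) = mex{2,1,1} = 0
G(25) = mex{0,2,2} = 1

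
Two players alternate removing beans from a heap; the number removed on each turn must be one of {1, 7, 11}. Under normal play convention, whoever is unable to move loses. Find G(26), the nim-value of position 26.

0

n :  0  1  2  3  4  5  6  7  8  9 10 11 12 13 14 15 16 17 18 19 20 21 22 23 24 25 26
G :  0  1  0  1  0  1  0  1  0  1  0  1  0  1  0  1  0  1  0  1  0  1  0  1  0  1  0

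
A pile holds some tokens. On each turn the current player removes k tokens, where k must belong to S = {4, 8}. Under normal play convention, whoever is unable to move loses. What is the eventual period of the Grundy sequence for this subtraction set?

n :  0  1  2  3  4  5  6  7  8  9 10 11 12 13 14 15 16 17 18 19 20 21 22 23 24 25
G :  0  0  0  0  1  1  1  1  2  2  2  2  0  0  0  0  1  1  1  1  2  2  2  2  0  0
G(n+12) = G(n) holds for n = 0,…,7 (a full window of length max(S) = 8), so the sequence is purely periodic with period 12.

12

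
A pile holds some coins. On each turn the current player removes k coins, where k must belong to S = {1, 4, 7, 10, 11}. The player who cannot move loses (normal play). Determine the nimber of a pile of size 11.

n :  0  1  2  3  4  5  6  7  8  9 10 11
G :  0  1  0  1  2  0  1  2  0  1  2  3

3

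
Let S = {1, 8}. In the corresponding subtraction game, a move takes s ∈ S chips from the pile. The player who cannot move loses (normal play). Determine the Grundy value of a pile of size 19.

G(0) = 0
G(1) = mex{0} = 1
G(2) = mex{1} = 0
G(3) = mex{0} = 1
G(4) = mex{1} = 0
G(5) = mex{0} = 1
G(6) = mex{1} = 0
G(7) = mex{0} = 1
G(8) = mex{1,0} = 2
G(9) = mex{2,1} = 0
G(10) = mex{0,0} = 1
G(11) = mex{1,1} = 0
G(12) = mex{0,0} = 1
G(13) = mex{1,1} = 0
G(14) = mex{0,0} = 1
G(15) = mex{1,1} = 0
G(16) = mex{0,2} = 1
G(17) = mex{1,0} = 2
G(18) = mex{2,1} = 0
G(19) = mex{0,0} = 1

1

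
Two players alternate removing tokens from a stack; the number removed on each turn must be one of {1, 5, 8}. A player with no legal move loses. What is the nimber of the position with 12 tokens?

2

G(0) = 0
G(1) = mex{0} = 1
G(2) = mex{1} = 0
G(3) = mex{0} = 1
G(4) = mex{1} = 0
G(5) = mex{0,0} = 1
G(6) = mex{1,1} = 0
G(7) = mex{0,0} = 1
G(8) = mex{1,1,0} = 2
G(9) = mex{2,0,1} = 3
G(10) = mex{3,1,0} = 2
G(11) = mex{2,0,1} = 3
G(12) = mex{3,1,0} = 2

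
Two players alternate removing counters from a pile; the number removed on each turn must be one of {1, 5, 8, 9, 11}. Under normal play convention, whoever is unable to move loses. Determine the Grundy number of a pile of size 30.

2

G(0) = 0
G(1) = mex{0} = 1
G(2) = mex{1} = 0
G(3) = mex{0} = 1
G(4) = mex{1} = 0
G(5) = mex{0,0} = 1
G(6) = mex{1,1} = 0
G(7) = mex{0,0} = 1
G(8) = mex{1,1,0} = 2
G(9) = mex{2,0,1,0} = 3
G(10) = mex{3,1,0,1} = 2
G(11) = mex{2,0,1,0,0} = 3
G(12) = mex{3,1,0,1,1} = 2
G(13) = mex{2,2,1,0,0} = 3
G(14) = mex{3,3,0,1,1} = 2
G(15) = mex{2,2,1,0,0} = 3
G(16) = mex{3,3,2,1,1} = 0
G(17) = mex{0,2,3,2,0} = 1
G(18) = mex{1,3,2,3,1} = 0
G(19) = mex{0,2,3,2,2} = 1
G(20) = mex{1,3,2,3,3} = 0
G(21) = mex{0,0,3,2,2} = 1
G(22) = mex{1,1,2,3,3} = 0
G(23) = mex{0,0,3,2,2} = 1
G(24) = mex{1,1,0,3,3} = 2
G(25) = mex{2,0,1,0,2} = 3
G(26) = mex{3,1,0,1,3} = 2
G(27) = mex{2,0,1,0,0} = 3
G(28) = mex{3,1,0,1,1} = 2
G(29) = mex{2,2,1,0,0} = 3
G(30) = mex{3,3,0,1,1} = 2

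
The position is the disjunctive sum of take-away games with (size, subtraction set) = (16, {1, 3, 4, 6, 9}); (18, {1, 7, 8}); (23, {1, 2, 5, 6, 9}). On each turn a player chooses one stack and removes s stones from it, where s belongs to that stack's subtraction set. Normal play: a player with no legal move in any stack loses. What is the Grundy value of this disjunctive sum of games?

Stack A, S = {1, 3, 4, 6, 9}:
G(0) = 0
G(1) = mex{0} = 1
G(2) = mex{1} = 0
G(3) = mex{0,0} = 1
G(4) = mex{1,1,0} = 2
G(5) = mex{2,0,1} = 3
G(6) = mex{3,1,0,0} = 2
G(7) = mex{2,2,1,1} = 0
G(8) = mex{0,3,2,0} = 1
G(9) = mex{1,2,3,1,0} = 4
G(10) = mex{4,0,2,2,1} = 3
G(11) = mex{3,1,0,3,0} = 2
G(12) = mex{2,4,1,2,1} = 0
G(13) = mex{0,3,4,0,2} = 1
G(14) = mex{1,2,3,1,3} = 0
G(15) = mex{0,0,2,4,2} = 1
G(16) = mex{1,1,0,3,0} = 2
G_A(16) = 2.
Stack B, S = {1, 7, 8}:
G(0) = 0
G(1) = mex{0} = 1
G(2) = mex{1} = 0
G(3) = mex{0} = 1
G(4) = mex{1} = 0
G(5) = mex{0} = 1
G(6) = mex{1} = 0
G(7) = mex{0,0} = 1
G(8) = mex{1,1,0} = 2
G(9) = mex{2,0,1} = 3
G(10) = mex{3,1,0} = 2
G(11) = mex{2,0,1} = 3
G(12) = mex{3,1,0} = 2
G(13) = mex{2,0,1} = 3
G(14) = mex{3,1,0} = 2
G(15) = mex{2,2,1} = 0
G(16) = mex{0,3,2} = 1
G(17) = mex{1,2,3} = 0
G(18) = mex{0,3,2} = 1
G_B(18) = 1.
Stack C, S = {1, 2, 5, 6, 9}:
n :  0  1  2  3  4  5  6  7  8  9 10 11 12 13 14 15 16 17 18 19 20 21 22 23
G :  0  1  2  0  1  2  3  0  1  2  0  1  2  3  0  1  2  0  1  2  3  0  1  2
G_C(23) = 2.
Combined Grundy value = 2 ⊕ 1 ⊕ 2 = 1.

1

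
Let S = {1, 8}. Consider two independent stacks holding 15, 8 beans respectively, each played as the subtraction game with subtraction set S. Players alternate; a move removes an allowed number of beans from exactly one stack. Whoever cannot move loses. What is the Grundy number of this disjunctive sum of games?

All stacks use S = {1, 8}:
n :  0  1  2  3  4  5  6  7  8  9 10 11 12 13 14 15
G :  0  1  0  1  0  1  0  1  2  0  1  0  1  0  1  0
Stack A: G(15) = 0.
Stack B: G(8) = 2.
Combined Grundy value = 0 ⊕ 2 = 2.

2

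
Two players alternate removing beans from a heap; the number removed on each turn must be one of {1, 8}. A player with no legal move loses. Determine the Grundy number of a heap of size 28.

G(0) = 0
G(1) = mex{0} = 1
G(2) = mex{1} = 0
G(3) = mex{0} = 1
G(4) = mex{1} = 0
G(5) = mex{0} = 1
G(6) = mex{1} = 0
G(7) = mex{0} = 1
G(8) = mex{1,0} = 2
G(9) = mex{2,1} = 0
G(10) = mex{0,0} = 1
G(11) = mex{1,1} = 0
G(12) = mex{0,0} = 1
G(13) = mex{1,1} = 0
G(14) = mex{0,0} = 1
G(15) = mex{1,1} = 0
G(16) = mex{0,2} = 1
G(17) = mex{1,0} = 2
G(18) = mex{2,1} = 0
G(19) = mex{0,0} = 1
G(20) = mex{1,1} = 0
G(21) = mex{0,0} = 1
G(22) = mex{1,1} = 0
G(23) = mex{0,0} = 1
G(24) = mex{1,1} = 0
G(25) = mex{0,2} = 1
G(26) = mex{1,0} = 2
G(27) = mex{2,1} = 0
G(28) = mex{0,0} = 1

1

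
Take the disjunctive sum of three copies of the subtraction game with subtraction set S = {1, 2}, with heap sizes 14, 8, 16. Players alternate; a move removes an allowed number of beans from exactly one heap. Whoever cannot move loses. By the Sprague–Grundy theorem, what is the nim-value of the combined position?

All heaps use S = {1, 2}:
n :  0  1  2  3  4  5  6  7  8  9 10 11 12 13 14 15 16
G :  0  1  2  0  1  2  0  1  2  0  1  2  0  1  2  0  1
Heap A: G(14) = 2.
Heap B: G(8) = 2.
Heap C: G(16) = 1.
Combined Grundy value = 2 ⊕ 2 ⊕ 1 = 1.

1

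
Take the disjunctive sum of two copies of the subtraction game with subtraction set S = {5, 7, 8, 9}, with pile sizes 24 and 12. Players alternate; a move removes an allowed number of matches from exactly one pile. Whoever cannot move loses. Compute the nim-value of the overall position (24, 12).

All piles use S = {5, 7, 8, 9}:
n :  0  1  2  3  4  5  6  7  8  9 10 11 12 13 14 15 16 17 18 19 20 21 22 23 24
G :  0  0  0  0  0  1  1  1  1  1  2  2  2  2  0  0  0  0  0  1  1  1  1  1  2
Pile A: G(24) = 2.
Pile B: G(12) = 2.
Combined Grundy value = 2 ⊕ 2 = 0.

0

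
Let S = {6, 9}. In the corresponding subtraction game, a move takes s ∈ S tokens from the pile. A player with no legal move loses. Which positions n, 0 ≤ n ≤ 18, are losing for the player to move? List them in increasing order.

G(0) = 0
G(1) = mex{} = 0
G(2) = mex{} = 0
G(3) = mex{} = 0
G(4) = mex{} = 0
G(5) = mex{} = 0
G(6) = mex{0} = 1
G(7) = mex{0} = 1
G(8) = mex{0} = 1
G(9) = mex{0,0} = 1
G(10) = mex{0,0} = 1
G(11) = mex{0,0} = 1
G(12) = mex{1,0} = 2
G(13) = mex{1,0} = 2
G(14) = mex{1,0} = 2
G(15) = mex{1,1} = 0
G(16) = mex{1,1} = 0
G(17) = mex{1,1} = 0
G(18) = mex{2,1} = 0
P-positions are exactly the n with G(n) = 0.

0, 1, 2, 3, 4, 5, 15, 16, 17, 18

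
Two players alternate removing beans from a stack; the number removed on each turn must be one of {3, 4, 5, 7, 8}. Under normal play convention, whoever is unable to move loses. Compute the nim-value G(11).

G(0) = 0
G(1) = mex{} = 0
G(2) = mex{} = 0
G(3) = mex{0} = 1
G(4) = mex{0,0} = 1
G(5) = mex{0,0,0} = 1
G(6) = mex{1,0,0} = 2
G(7) = mex{1,1,0,0} = 2
G(8) = mex{1,1,1,0,0} = 2
G(9) = mex{2,1,1,0,0} = 3
G(10) = mex{2,2,1,1,0} = 3
G(11) = mex{2,2,2,1,1} = 0

0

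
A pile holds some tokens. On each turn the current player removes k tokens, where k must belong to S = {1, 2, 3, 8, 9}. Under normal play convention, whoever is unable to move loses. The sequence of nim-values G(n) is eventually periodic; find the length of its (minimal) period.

n :  0  1  2  3  4  5  6  7  8  9 10 11 12 13 14 15 16 17 18 19 20 21
G :  0  1  2  3  0  1  2  3  4  5  0  1  2  3  0  1  2  3  4  5  0  1
G(n+10) = G(n) holds for n = 0,…,8 (a full window of length max(S) = 9), so the sequence is purely periodic with period 10.

10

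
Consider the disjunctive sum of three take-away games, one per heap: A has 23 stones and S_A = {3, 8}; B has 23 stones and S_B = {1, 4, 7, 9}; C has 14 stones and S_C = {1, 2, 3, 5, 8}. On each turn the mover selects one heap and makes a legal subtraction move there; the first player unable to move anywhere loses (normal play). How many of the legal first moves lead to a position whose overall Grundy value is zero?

3

Heap A, S = {3, 8}:
n :  0  1  2  3  4  5  6  7  8  9 10 11 12 13 14 15 16 17 18 19 20 21 22 23
G :  0  0  0  1  1  1  0  0  2  1  1  0  0  0  1  1  1  0  0  2  1  1  0  0
G_A(23) = 0.
Heap B, S = {1, 4, 7, 9}:
n :  0  1  2  3  4  5  6  7  8  9 10 11 12 13 14 15 16 17 18 19 20 21 22 23
G :  0  1  0  1  2  0  1  2  0  1  0  1  2  0  1  2  0  1  0  1  2  0  1  2
G_B(23) = 2.
Heap C, S = {1, 2, 3, 5, 8}:
n :  0  1  2  3  4  5  6  7  8  9 10 11 12 13 14
G :  0  1  2  3  0  1  2  3  4  5  0  1  2  3  0
G_C(14) = 0.
Combined Grundy value = 0 ⊕ 2 ⊕ 0 = 2.
A winning move leaves total XOR = 0, i.e. changes one component's Grundy value g to g ⊕ X where X is the current total.
Heap A: need g' = 0⊕2 = 2. Options: 23−3→G=1, 23−8→G=1. Hits: 0.
Heap B: need g' = 2⊕2 = 0. Options: 23−1→G=1, 23−4→G=1, 23−7→G=0, 23−9→G=1. Hits: 1.
Heap C: need g' = 0⊕2 = 2. Options: 14−1→G=3, 14−2→G=2, 14−3→G=1, 14−5→G=5, 14−8→G=2. Hits: 2.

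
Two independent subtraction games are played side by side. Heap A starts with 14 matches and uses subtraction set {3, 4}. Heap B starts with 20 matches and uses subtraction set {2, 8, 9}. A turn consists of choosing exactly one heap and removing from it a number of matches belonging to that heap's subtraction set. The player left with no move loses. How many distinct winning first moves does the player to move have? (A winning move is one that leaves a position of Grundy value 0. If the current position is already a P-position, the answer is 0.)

1

Heap A, S = {3, 4}:
G(0) = 0
G(1) = mex{} = 0
G(2) = mex{} = 0
G(3) = mex{0} = 1
G(4) = mex{0,0} = 1
G(5) = mex{0,0} = 1
G(6) = mex{1,0} = 2
G(7) = mex{1,1} = 0
G(8) = mex{1,1} = 0
G(9) = mex{2,1} = 0
G(10) = mex{0,2} = 1
G(11) = mex{0,0} = 1
G(12) = mex{0,0} = 1
G(13) = mex{1,0} = 2
G(14) = mex{1,1} = 0
G_A(14) = 0.
Heap B, S = {2, 8, 9}:
n :  0  1  2  3  4  5  6  7  8  9 10 11 12 13 14 15 16 17 18 19 20
G :  0  0  1  1  0  0  1  1  2  2  3  0  2  1  3  0  0  1  1  2  3
G_B(20) = 3.
Combined Grundy value = 0 ⊕ 3 = 3.
A winning move leaves total XOR = 0, i.e. changes one component's Grundy value g to g ⊕ X where X is the current total.
Heap A: need g' = 0⊕3 = 3. Options: 14−3→G=1, 14−4→G=1. Hits: 0.
Heap B: need g' = 3⊕3 = 0. Options: 20−2→G=1, 20−8→G=2, 20−9→G=0. Hits: 1.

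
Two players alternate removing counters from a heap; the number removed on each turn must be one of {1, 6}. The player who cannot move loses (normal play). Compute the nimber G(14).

G(0) = 0
G(1) = mex{0} = 1
G(2) = mex{1} = 0
G(3) = mex{0} = 1
G(4) = mex{1} = 0
G(5) = mex{0} = 1
G(6) = mex{1,0} = 2
G(7) = mex{2,1} = 0
G(8) = mex{0,0} = 1
G(9) = mex{1,1} = 0
G(10) = mex{0,0} = 1
G(11) = mex{1,1} = 0
G(12) = mex{0,2} = 1
G(13) = mex{1,0} = 2
G(14) = mex{2,1} = 0

0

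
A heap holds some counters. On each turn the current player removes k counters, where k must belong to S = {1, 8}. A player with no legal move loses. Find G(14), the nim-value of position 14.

G(0) = 0
G(1) = mex{0} = 1
G(2) = mex{1} = 0
G(3) = mex{0} = 1
G(4) = mex{1} = 0
G(5) = mex{0} = 1
G(6) = mex{1} = 0
G(7) = mex{0} = 1
G(8) = mex{1,0} = 2
G(9) = mex{2,1} = 0
G(10) = mex{0,0} = 1
G(11) = mex{1,1} = 0
G(12) = mex{0,0} = 1
G(13) = mex{1,1} = 0
G(14) = mex{0,0} = 1

1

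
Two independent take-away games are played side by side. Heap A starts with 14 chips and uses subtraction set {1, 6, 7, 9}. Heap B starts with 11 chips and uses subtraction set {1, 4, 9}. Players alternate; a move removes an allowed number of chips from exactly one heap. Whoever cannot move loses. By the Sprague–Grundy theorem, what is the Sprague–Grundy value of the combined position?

1

Heap A, S = {1, 6, 7, 9}:
n :  0  1  2  3  4  5  6  7  8  9 10 11 12 13 14
G :  0  1  0  1  0  1  2  3  2  3  2  3  0  1  0
G_A(14) = 0.
Heap B, S = {1, 4, 9}:
n :  0  1  2  3  4  5  6  7  8  9 10 11
G :  0  1  0  1  2  0  1  0  1  2  0  1
G_B(11) = 1.
Combined Grundy value = 0 ⊕ 1 = 1.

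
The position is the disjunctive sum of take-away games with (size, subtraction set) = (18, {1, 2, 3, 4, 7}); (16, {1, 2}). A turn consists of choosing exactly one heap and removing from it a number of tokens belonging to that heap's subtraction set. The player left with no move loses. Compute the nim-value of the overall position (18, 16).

2

Heap A, S = {1, 2, 3, 4, 7}:
G(0) = 0
G(1) = mex{0} = 1
G(2) = mex{1,0} = 2
G(3) = mex{2,1,0} = 3
G(4) = mex{3,2,1,0} = 4
G(5) = mex{4,3,2,1} = 0
G(6) = mex{0,4,3,2} = 1
G(7) = mex{1,0,4,3,0} = 2
G(8) = mex{2,1,0,4,1} = 3
G(9) = mex{3,2,1,0,2} = 4
G(10) = mex{4,3,2,1,3} = 0
G(11) = mex{0,4,3,2,4} = 1
G(12) = mex{1,0,4,3,0} = 2
G(13) = mex{2,1,0,4,1} = 3
G(14) = mex{3,2,1,0,2} = 4
G(15) = mex{4,3,2,1,3} = 0
G(16) = mex{0,4,3,2,4} = 1
G(17) = mex{1,0,4,3,0} = 2
G(18) = mex{2,1,0,4,1} = 3
G_A(18) = 3.
Heap B, S = {1, 2}:
G(0) = 0
G(1) = mex{0} = 1
G(2) = mex{1,0} = 2
G(3) = mex{2,1} = 0
G(4) = mex{0,2} = 1
G(5) = mex{1,0} = 2
G(6) = mex{2,1} = 0
G(7) = mex{0,2} = 1
G(8) = mex{1,0} = 2
G(9) = mex{2,1} = 0
G(10) = mex{0,2} = 1
G(11) = mex{1,0} = 2
G(12) = mex{2,1} = 0
G(13) = mex{0,2} = 1
G(14) = mex{1,0} = 2
G(15) = mex{2,1} = 0
G(16) = mex{0,2} = 1
G_B(16) = 1.
Combined Grundy value = 3 ⊕ 1 = 2.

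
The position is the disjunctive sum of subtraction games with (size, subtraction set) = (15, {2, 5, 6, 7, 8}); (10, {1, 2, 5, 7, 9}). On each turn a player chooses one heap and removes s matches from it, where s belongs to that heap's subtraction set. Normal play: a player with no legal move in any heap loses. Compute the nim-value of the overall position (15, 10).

Heap A, S = {2, 5, 6, 7, 8}:
G(0) = 0
G(1) = mex{} = 0
G(2) = mex{0} = 1
G(3) = mex{0} = 1
G(4) = mex{1} = 0
G(5) = mex{1,0} = 2
G(6) = mex{0,0,0} = 1
G(7) = mex{2,1,0,0} = 3
G(8) = mex{1,1,1,0,0} = 2
G(9) = mex{3,0,1,1,0} = 2
G(10) = mex{2,2,0,1,1} = 3
G(11) = mex{2,1,2,0,1} = 3
G(12) = mex{3,3,1,2,0} = 4
G(13) = mex{3,2,3,1,2} = 0
G(14) = mex{4,2,2,3,1} = 0
G(15) = mex{0,3,2,2,3} = 1
G_A(15) = 1.
Heap B, S = {1, 2, 5, 7, 9}:
n :  0  1  2  3  4  5  6  7  8  9 10
G :  0  1  2  0  1  2  0  1  2  3  4
G_B(10) = 4.
Combined Grundy value = 1 ⊕ 4 = 5.

5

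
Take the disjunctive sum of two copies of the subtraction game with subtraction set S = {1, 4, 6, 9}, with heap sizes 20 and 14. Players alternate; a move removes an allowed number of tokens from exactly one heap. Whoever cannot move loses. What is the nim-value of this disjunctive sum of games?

All heaps use S = {1, 4, 6, 9}:
n :  0  1  2  3  4  5  6  7  8  9 10 11 12 13 14 15 16 17 18 19 20
G :  0  1  0  1  2  0  1  0  1  2  0  1  0  1  2  0  1  0  1  2  0
Heap A: G(20) = 0.
Heap B: G(14) = 2.
Combined Grundy value = 0 ⊕ 2 = 2.

2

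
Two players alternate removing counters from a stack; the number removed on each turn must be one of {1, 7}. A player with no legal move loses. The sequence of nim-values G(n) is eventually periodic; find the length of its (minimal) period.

2

G(0) = 0
G(1) = mex{0} = 1
G(2) = mex{1} = 0
G(3) = mex{0} = 1
G(4) = mex{1} = 0
G(5) = mex{0} = 1
G(6) = mex{1} = 0
G(7) = mex{0,0} = 1
G(8) = mex{1,1} = 0
G(9) = mex{0,0} = 1
G(10) = mex{1,1} = 0
G(11) = mex{0,0} = 1
G(12) = mex{1,1} = 0
G(13) = mex{0,0} = 1
G(14) = mex{1,1} = 0
G(n+2) = G(n) holds for n = 0,…,6 (a full window of length max(S) = 7), so the sequence is purely periodic with period 2.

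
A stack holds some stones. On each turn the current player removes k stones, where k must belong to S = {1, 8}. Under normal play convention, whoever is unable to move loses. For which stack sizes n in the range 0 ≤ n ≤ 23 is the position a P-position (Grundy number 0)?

n :  0  1  2  3  4  5  6  7  8  9 10 11 12 13 14 15 16 17 18 19 20 21 22 23
G :  0  1  0  1  0  1  0  1  2  0  1  0  1  0  1  0  1  2  0  1  0  1  0  1
P-positions are exactly the n with G(n) = 0.

0, 2, 4, 6, 9, 11, 13, 15, 18, 20, 22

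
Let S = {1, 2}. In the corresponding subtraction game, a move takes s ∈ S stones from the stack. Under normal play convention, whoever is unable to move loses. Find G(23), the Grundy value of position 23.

G(0) = 0
G(1) = mex{0} = 1
G(2) = mex{1,0} = 2
G(3) = mex{2,1} = 0
G(4) = mex{0,2} = 1
G(5) = mex{1,0} = 2
G(6) = mex{2,1} = 0
G(7) = mex{0,2} = 1
G(8) = mex{1,0} = 2
G(9) = mex{2,1} = 0
G(10) = mex{0,2} = 1
G(11) = mex{1,0} = 2
G(12) = mex{2,1} = 0
G(13) = mex{0,2} = 1
G(14) = mex{1,0} = 2
G(15) = mex{2,1} = 0
G(16) = mex{0,2} = 1
G(17) = mex{1,0} = 2
G(18) = mex{2,1} = 0
G(19) = mex{0,2} = 1
G(20) = mex{1,0} = 2
G(21) = mex{2,1} = 0
G(22) = mex{0,2} = 1
G(23) = mex{1,0} = 2

2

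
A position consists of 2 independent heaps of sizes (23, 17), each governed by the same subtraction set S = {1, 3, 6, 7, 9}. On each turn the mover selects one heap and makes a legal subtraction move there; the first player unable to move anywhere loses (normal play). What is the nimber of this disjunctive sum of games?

All heaps use S = {1, 3, 6, 7, 9}:
G(0) = 0
G(1) = mex{0} = 1
G(2) = mex{1} = 0
G(3) = mex{0,0} = 1
G(4) = mex{1,1} = 0
G(5) = mex{0,0} = 1
G(6) = mex{1,1,0} = 2
G(7) = mex{2,0,1,0} = 3
G(8) = mex{3,1,0,1} = 2
G(9) = mex{2,2,1,0,0} = 3
G(10) = mex{3,3,0,1,1} = 2
G(11) = mex{2,2,1,0,0} = 3
G(12) = mex{3,3,2,1,1} = 0
G(13) = mex{0,2,3,2,0} = 1
G(14) = mex{1,3,2,3,1} = 0
G(15) = mex{0,0,3,2,2} = 1
G(16) = mex{1,1,2,3,3} = 0
G(17) = mex{0,0,3,2,2} = 1
G(18) = mex{1,1,0,3,3} = 2
G(19) = mex{2,0,1,0,2} = 3
G(20) = mex{3,1,0,1,3} = 2
G(21) = mex{2,2,1,0,0} = 3
G(22) = mex{3,3,0,1,1} = 2
G(23) = mex{2,2,1,0,0} = 3
Heap A: G(23) = 3.
Heap B: G(17) = 1.
Combined Grundy value = 3 ⊕ 1 = 2.

2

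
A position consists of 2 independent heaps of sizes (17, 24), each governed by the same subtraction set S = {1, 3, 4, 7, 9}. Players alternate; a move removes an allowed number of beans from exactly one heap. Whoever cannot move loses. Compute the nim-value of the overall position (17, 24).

1

All heaps use S = {1, 3, 4, 7, 9}:
G(0) = 0
G(1) = mex{0} = 1
G(2) = mex{1} = 0
G(3) = mex{0,0} = 1
G(4) = mex{1,1,0} = 2
G(5) = mex{2,0,1} = 3
G(6) = mex{3,1,0} = 2
G(7) = mex{2,2,1,0} = 3
G(8) = mex{3,3,2,1} = 0
G(9) = mex{0,2,3,0,0} = 1
G(10) = mex{1,3,2,1,1} = 0
G(11) = mex{0,0,3,2,0} = 1
G(12) = mex{1,1,0,3,1} = 2
G(13) = mex{2,0,1,2,2} = 3
G(14) = mex{3,1,0,3,3} = 2
G(15) = mex{2,2,1,0,2} = 3
G(16) = mex{3,3,2,1,3} = 0
G(17) = mex{0,2,3,0,0} = 1
G(18) = mex{1,3,2,1,1} = 0
G(19) = mex{0,0,3,2,0} = 1
G(20) = mex{1,1,0,3,1} = 2
G(21) = mex{2,0,1,2,2} = 3
G(22) = mex{3,1,0,3,3} = 2
G(23) = mex{2,2,1,0,2} = 3
G(24) = mex{3,3,2,1,3} = 0
Heap A: G(17) = 1.
Heap B: G(24) = 0.
Combined Grundy value = 1 ⊕ 0 = 1.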